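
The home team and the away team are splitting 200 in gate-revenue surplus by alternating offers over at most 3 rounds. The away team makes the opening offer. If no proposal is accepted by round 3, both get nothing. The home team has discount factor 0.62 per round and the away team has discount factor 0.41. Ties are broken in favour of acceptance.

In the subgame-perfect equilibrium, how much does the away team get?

Solve by backward induction from round 3.
Round 3 (the away team proposes): the home team will accept anything ≥ 0, so the away team offers 0 and keeps 200.
Round 2 (the home team proposes): the away team can get 200 next round, worth 0.41 × 200 = 82 now, so the home team offers 82, keeping 118.
Round 1 (the away team proposes): the home team can get 118 next round, worth 0.62 × 118 = 73.16 now. The away team offers 73.16 and keeps 200 − 73.16 = 126.84.

126.84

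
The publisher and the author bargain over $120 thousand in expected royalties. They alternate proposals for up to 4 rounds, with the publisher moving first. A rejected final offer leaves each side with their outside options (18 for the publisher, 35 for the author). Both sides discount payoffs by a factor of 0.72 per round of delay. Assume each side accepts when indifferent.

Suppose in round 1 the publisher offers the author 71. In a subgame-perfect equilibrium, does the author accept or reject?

Accept

Work out the author's continuation value if the offer is rejected.
Round 4 (the author proposes): the publisher gets 18 if talks fail, so the author offers 18 and keeps 102.
Round 3 (the publisher proposes): the author can get 102 next round, worth 0.72 × 102 = 73.44 now, so the publisher offers 73.44, keeping 46.56.
Round 2 (the author proposes): the publisher can get 46.56 next round, worth 0.72 × 46.56 = 33.5232 now. The author offers 33.5232 and keeps 120 − 33.5232 = 86.4768.
So by rejecting in round 1, the author gets 86.4768 next round, worth 0.72 × 86.4768 = 62.263296 now.
Offer 71 ≥ 62.263296, so the author accepts.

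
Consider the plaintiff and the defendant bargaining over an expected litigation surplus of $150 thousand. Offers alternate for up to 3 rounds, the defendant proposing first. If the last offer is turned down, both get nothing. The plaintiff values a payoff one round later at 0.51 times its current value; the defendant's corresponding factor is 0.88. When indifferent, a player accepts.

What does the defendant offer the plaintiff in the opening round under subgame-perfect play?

Round 3 (the defendant proposes): the plaintiff will accept anything ≥ 0, so the defendant offers 0 and keeps 150.
Round 2 (the plaintiff proposes): the defendant can get 150 next round, worth 0.88 × 150 = 132 now. The plaintiff offers 132 and keeps 150 − 132 = 18.
Round 1 (the defendant proposes): the plaintiff can get 18 next round, worth 0.51 × 18 = 9.18 now. The defendant offers 9.18 and keeps 150 − 9.18 = 140.82.

9.18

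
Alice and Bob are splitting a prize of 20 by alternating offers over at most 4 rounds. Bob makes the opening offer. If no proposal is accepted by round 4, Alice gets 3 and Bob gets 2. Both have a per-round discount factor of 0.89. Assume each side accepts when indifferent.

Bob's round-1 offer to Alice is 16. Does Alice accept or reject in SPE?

Accept

Work out Alice's continuation value if the offer is rejected.
Round 4 (Alice proposes): Bob gets 2 if talks fail, so Alice offers 2 and keeps 18.
Round 3 (Bob proposes): Alice can get 18 next round, worth 0.89 × 18 = 16.02 now; Bob offers that and keeps 3.98.
Round 2 (Alice proposes): Bob can get 3.98 next round, worth 0.89 × 3.98 = 3.5422 now, so Alice offers 3.5422, keeping 16.4578.
So by rejecting in round 1, Alice gets 16.4578 next round, worth 0.89 × 16.4578 = 14.647442 now.
Offer 16 ≥ 14.647442, so Alice accepts.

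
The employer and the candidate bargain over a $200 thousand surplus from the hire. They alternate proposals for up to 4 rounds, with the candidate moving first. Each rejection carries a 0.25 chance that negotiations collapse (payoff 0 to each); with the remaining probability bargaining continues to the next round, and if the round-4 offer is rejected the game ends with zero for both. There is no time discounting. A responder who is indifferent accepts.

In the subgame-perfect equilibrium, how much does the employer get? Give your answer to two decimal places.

Round 4 (the employer proposes): the candidate will accept anything ≥ 0, so the employer offers 0 and keeps 200.
Round 3 (the candidate proposes): rejecting gives the employer an expected 0.75 × 200 = 150. The candidate offers 150 and keeps 200 − 150 = 50.
Round 2 (the employer proposes): rejecting gives the candidate an expected 0.75 × 50 = 37.5, so the employer offers 37.5, keeping 162.5.
Round 1 (the candidate proposes): rejecting gives the employer an expected 0.75 × 162.5 = 121.875, so the candidate offers 121.875, keeping 78.125.

121.88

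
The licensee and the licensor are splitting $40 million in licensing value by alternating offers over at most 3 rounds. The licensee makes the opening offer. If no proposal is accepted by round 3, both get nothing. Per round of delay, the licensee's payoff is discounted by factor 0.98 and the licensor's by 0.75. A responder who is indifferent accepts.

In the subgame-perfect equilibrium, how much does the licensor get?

0.6

Round 3 (the licensee proposes): rejection yields 0 for the licensor; the licensee offers 0 and keeps 40.
Round 2 (the licensor proposes): the licensee can get 40 next round, worth 0.98 × 40 = 39.2 now; the licensor offers that and keeps 0.8.
Round 1 (the licensee proposes): the licensor can get 0.8 next round, worth 0.75 × 0.8 = 0.6 now, so the licensee offers 0.6, keeping 39.4.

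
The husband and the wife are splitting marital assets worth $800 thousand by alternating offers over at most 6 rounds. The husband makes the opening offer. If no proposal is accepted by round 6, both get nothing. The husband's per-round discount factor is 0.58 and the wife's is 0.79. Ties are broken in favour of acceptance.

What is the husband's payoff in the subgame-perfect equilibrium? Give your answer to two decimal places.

Work backward from the last round.
Round 6 (the wife proposes): rejection yields 0 for the husband; the wife offers 0 and keeps 800.
Round 5 (the husband proposes): the wife can get 800 next round, worth 0.79 × 800 = 632 now; the husband offers that and keeps 168.
Round 4 (the wife proposes): the husband can get 168 next round, worth 0.58 × 168 = 97.44 now. The wife offers 97.44 and keeps 800 − 97.44 = 702.56.
Round 3 (the husband proposes): the wife can get 702.56 next round, worth 0.79 × 702.56 = 555.0224 now. The husband offers 555.0224 and keeps 800 − 555.0224 = 244.9776.
Round 2 (the wife proposes): the husband can get 244.9776 next round, worth 0.58 × 244.9776 = 142.087008 now, so the wife offers 142.087008, keeping 657.912992.
Round 1 (the husband proposes): the wife can get 657.912992 next round, worth 0.79 × 657.912992 = 519.75126368 now, so the husband offers 519.75126368, keeping 280.24873632.

280.25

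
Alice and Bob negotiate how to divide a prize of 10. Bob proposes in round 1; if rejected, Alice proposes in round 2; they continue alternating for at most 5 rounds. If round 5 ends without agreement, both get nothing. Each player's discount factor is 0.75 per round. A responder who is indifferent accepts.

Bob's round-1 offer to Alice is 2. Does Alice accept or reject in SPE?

Work out Alice's continuation value if the offer is rejected.
Round 5 (Bob proposes): rejection yields 0 for Alice; Bob offers 0 and keeps 10.
Round 4 (Alice proposes): Bob can get 10 next round, worth 0.75 × 10 = 7.5 now. Alice offers 7.5 and keeps 10 − 7.5 = 2.5.
Round 3 (Bob proposes): Alice can get 2.5 next round, worth 0.75 × 2.5 = 1.875 now; Bob offers that and keeps 8.125.
Round 2 (Alice proposes): Bob can get 8.125 next round, worth 0.75 × 8.125 = 6.09375 now, so Alice offers 6.09375, keeping 3.90625.
So by rejecting in round 1, Alice gets 3.90625 next round, worth 0.75 × 3.90625 = 2.9296875 now.
Offer 2 < 2.9296875, so Alice rejects.

Reject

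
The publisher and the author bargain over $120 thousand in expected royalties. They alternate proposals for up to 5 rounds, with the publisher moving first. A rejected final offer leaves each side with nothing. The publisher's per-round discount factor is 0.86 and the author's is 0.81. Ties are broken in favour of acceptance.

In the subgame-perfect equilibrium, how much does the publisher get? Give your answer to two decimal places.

Round 5 (the publisher proposes): the author will accept anything ≥ 0, so the publisher offers 0 and keeps 120.
Round 4 (the author proposes): the publisher can get 120 next round, worth 0.86 × 120 = 103.2 now; the author offers that and keeps 16.8.
Round 3 (the publisher proposes): the author can get 16.8 next round, worth 0.81 × 16.8 = 13.608 now; the publisher offers that and keeps 106.392.
Round 2 (the author proposes): the publisher can get 106.392 next round, worth 0.86 × 106.392 = 91.49712 now; the author offers that and keeps 28.50288.
Round 1 (the publisher proposes): the author can get 28.50288 next round, worth 0.81 × 28.50288 = 23.0873328 now, so the publisher offers 23.0873328, keeping 96.9126672.

96.91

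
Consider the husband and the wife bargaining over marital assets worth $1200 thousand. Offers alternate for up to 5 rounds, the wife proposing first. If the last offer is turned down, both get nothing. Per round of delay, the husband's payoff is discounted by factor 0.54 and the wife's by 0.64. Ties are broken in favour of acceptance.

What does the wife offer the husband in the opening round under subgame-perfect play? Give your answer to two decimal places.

313.90

Solve by backward induction from round 5.
Round 5 (the wife proposes): rejection yields 0 for the husband; the wife offers 0 and keeps 1200.
Round 4 (the husband proposes): the wife can get 1200 next round, worth 0.64 × 1200 = 768 now; the husband offers that and keeps 432.
Round 3 (the wife proposes): the husband can get 432 next round, worth 0.54 × 432 = 233.28 now. The wife offers 233.28 and keeps 1200 − 233.28 = 966.72.
Round 2 (the husband proposes): the wife can get 966.72 next round, worth 0.64 × 966.72 = 618.7008 now; the husband offers that and keeps 581.2992.
Round 1 (the wife proposes): the husband can get 581.2992 next round, worth 0.54 × 581.2992 = 313.901568 now. The wife offers 313.901568 and keeps 1200 − 313.901568 = 886.098432.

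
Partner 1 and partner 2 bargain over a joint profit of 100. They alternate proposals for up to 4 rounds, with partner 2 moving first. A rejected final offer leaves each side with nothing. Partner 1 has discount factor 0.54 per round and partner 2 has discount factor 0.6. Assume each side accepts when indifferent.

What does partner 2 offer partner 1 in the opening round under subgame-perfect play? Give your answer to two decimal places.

Solve by backward induction from round 4.
Round 4 (partner 1 proposes): partner 2 will accept anything ≥ 0, so partner 1 offers 0 and keeps 100.
Round 3 (partner 2 proposes): partner 1 can get 100 next round, worth 0.54 × 100 = 54 now. Partner 2 offers 54 and keeps 100 − 54 = 46.
Round 2 (partner 1 proposes): partner 2 can get 46 next round, worth 0.6 × 46 = 27.6 now; partner 1 offers that and keeps 72.4.
Round 1 (partner 2 proposes): partner 1 can get 72.4 next round, worth 0.54 × 72.4 = 39.096 now. Partner 2 offers 39.096 and keeps 100 − 39.096 = 60.904.

39.10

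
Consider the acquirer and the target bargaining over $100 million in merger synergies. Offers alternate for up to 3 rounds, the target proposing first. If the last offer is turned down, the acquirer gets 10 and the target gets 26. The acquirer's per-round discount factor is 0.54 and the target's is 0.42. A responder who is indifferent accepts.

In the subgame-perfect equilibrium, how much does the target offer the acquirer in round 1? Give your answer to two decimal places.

33.59

Round 3 (the target proposes): the acquirer gets 10 if talks fail, so the target offers 10 and keeps 90.
Round 2 (the acquirer proposes): the target can get 90 next round, worth 0.42 × 90 = 37.8 now; the acquirer offers that and keeps 62.2.
Round 1 (the target proposes): the acquirer can get 62.2 next round, worth 0.54 × 62.2 = 33.588 now; the target offers that and keeps 66.412.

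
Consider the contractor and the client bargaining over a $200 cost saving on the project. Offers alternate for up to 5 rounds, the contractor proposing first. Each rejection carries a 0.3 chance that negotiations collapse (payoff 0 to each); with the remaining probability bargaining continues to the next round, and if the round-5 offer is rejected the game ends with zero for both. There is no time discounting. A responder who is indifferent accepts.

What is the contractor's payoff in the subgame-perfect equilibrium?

By backward induction:
Round 5 (the contractor proposes): rejection yields 0 for the client; the contractor offers 0 and keeps 200.
Round 4 (the client proposes): rejecting gives the contractor an expected 0.7 × 200 = 140; the client offers that and keeps 60.
Round 3 (the contractor proposes): rejecting gives the client an expected 0.7 × 60 = 42, so the contractor offers 42, keeping 158.
Round 2 (the client proposes): rejecting gives the contractor an expected 0.7 × 158 = 110.6; the client offers that and keeps 89.4.
Round 1 (the contractor proposes): rejecting gives the client an expected 0.7 × 89.4 = 62.58, so the contractor offers 62.58, keeping 137.42.

137.42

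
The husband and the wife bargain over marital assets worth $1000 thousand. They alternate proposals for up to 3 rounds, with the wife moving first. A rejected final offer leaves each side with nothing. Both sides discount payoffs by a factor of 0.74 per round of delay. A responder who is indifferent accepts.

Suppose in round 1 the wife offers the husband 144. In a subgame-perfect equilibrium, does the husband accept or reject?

Reject

Work out the husband's continuation value if the offer is rejected.
Round 3 (the wife proposes): the husband will accept anything ≥ 0, so the wife offers 0 and keeps 1000.
Round 2 (the husband proposes): the wife can get 1000 next round, worth 0.74 × 1000 = 740 now, so the husband offers 740, keeping 260.
So by rejecting in round 1, the husband gets 260 next round, worth 0.74 × 260 = 192.4 now.
Offer 144 < 192.4, so the husband rejects.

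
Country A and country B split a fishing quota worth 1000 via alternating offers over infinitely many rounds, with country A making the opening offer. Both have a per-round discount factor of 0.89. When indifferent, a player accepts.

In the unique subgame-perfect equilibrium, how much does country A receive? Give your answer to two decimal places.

In a stationary SPE each proposer offers the other exactly their discounted continuation value.
If country A keeps x when proposing and country B keeps y when proposing, then x = 1000 − 0.89y and y = 1000 − 0.89x.
Solving: x = 1000(1 − 0.89) / (1 − 0.89·0.89) = 110 / 0.2079 ≈ 529.1005.
Country B gets 1000 − 529.1005 ≈ 470.8995.

529.10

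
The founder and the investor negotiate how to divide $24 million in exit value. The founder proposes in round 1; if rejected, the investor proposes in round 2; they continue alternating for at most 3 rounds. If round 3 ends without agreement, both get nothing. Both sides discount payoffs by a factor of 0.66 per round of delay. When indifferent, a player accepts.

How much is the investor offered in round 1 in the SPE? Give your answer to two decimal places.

Round 3 (the founder proposes): the investor will accept anything ≥ 0, so the founder offers 0 and keeps 24.
Round 2 (the investor proposes): the founder can get 24 next round, worth 0.66 × 24 = 15.84 now; the investor offers that and keeps 8.16.
Round 1 (the founder proposes): the investor can get 8.16 next round, worth 0.66 × 8.16 = 5.3856 now; the founder offers that and keeps 18.6144.

5.39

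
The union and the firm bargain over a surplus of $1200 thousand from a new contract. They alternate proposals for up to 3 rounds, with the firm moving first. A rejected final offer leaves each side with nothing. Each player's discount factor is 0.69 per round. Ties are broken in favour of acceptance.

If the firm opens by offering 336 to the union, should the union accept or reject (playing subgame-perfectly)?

Work out the union's continuation value if the offer is rejected.
Round 3 (the firm proposes): rejection yields 0 for the union; the firm offers 0 and keeps 1200.
Round 2 (the union proposes): the firm can get 1200 next round, worth 0.69 × 1200 = 828 now. The union offers 828 and keeps 1200 − 828 = 372.
So by rejecting in round 1, the union gets 372 next round, worth 0.69 × 372 = 256.68 now.
Offer 336 ≥ 256.68, so the union accepts.

Accept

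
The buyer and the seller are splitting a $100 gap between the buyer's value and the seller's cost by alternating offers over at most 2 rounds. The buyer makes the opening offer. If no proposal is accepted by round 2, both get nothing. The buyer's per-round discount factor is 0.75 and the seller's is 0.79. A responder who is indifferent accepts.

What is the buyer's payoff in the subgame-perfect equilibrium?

Round 2 (the seller proposes): the buyer will accept anything ≥ 0, so the seller offers 0 and keeps 100.
Round 1 (the buyer proposes): the seller can get 100 next round, worth 0.79 × 100 = 79 now. The buyer offers 79 and keeps 100 − 79 = 21.

21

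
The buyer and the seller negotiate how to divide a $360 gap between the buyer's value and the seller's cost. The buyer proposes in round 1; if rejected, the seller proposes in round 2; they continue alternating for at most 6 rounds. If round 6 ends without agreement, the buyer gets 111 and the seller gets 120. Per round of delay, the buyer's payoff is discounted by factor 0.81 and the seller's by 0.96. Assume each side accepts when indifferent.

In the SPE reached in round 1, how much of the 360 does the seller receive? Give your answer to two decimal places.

261.26

Round 6 (the seller proposes): the buyer gets 111 if talks fail, so the seller offers 111 and keeps 249.
Round 5 (the buyer proposes): the seller can get 249 next round, worth 0.96 × 249 = 239.04 now. The buyer offers 239.04 and keeps 360 − 239.04 = 120.96.
Round 4 (the seller proposes): the buyer can get 120.96 next round, worth 0.81 × 120.96 = 97.9776 now, so the seller offers 97.9776, keeping 262.0224.
Round 3 (the buyer proposes): the seller can get 262.0224 next round, worth 0.96 × 262.0224 = 251.541504 now; the buyer offers that and keeps 108.458496.
Round 2 (the seller proposes): the buyer can get 108.458496 next round, worth 0.81 × 108.458496 = 87.85138176 now; the seller offers that and keeps 272.14861824.
Round 1 (the buyer proposes): the seller can get 272.14861824 next round, worth 0.96 × 272.14861824 = 261.2626735104 now. The buyer offers 261.2626735104 and keeps 360 − 261.2626735104 = 98.7373264896.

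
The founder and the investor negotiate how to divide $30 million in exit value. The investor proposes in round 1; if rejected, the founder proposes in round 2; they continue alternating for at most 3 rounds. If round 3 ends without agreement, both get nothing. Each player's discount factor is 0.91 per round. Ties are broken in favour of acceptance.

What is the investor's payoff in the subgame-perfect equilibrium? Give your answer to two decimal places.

27.54

Round 3 (the investor proposes): rejection yields 0 for the founder; the investor offers 0 and keeps 30.
Round 2 (the founder proposes): the investor can get 30 next round, worth 0.91 × 30 = 27.3 now. The founder offers 27.3 and keeps 30 − 27.3 = 2.7.
Round 1 (the investor proposes): the founder can get 2.7 next round, worth 0.91 × 2.7 = 2.457 now, so the investor offers 2.457, keeping 27.543.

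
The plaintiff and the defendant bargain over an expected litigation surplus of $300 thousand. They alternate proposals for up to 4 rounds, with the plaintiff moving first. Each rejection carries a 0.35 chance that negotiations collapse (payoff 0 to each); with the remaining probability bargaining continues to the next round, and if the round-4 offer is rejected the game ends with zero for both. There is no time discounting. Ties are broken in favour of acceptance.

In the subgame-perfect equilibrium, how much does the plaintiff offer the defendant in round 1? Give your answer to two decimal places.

Round 4 (the defendant proposes): the plaintiff will accept anything ≥ 0, so the defendant offers 0 and keeps 300.
Round 3 (the plaintiff proposes): rejecting gives the defendant an expected 0.65 × 300 = 195, so the plaintiff offers 195, keeping 105.
Round 2 (the defendant proposes): rejecting gives the plaintiff an expected 0.65 × 105 = 68.25; the defendant offers that and keeps 231.75.
Round 1 (the plaintiff proposes): rejecting gives the defendant an expected 0.65 × 231.75 = 150.6375; the plaintiff offers that and keeps 149.3625.

150.64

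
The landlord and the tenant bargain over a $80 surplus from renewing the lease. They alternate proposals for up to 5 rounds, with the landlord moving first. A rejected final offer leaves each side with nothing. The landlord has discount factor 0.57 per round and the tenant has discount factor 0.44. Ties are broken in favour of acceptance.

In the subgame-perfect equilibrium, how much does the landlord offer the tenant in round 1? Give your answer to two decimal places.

18.93

Round 5 (the landlord proposes): the tenant will accept anything ≥ 0, so the landlord offers 0 and keeps 80.
Round 4 (the tenant proposes): the landlord can get 80 next round, worth 0.57 × 80 = 45.6 now; the tenant offers that and keeps 34.4.
Round 3 (the landlord proposes): the tenant can get 34.4 next round, worth 0.44 × 34.4 = 15.136 now, so the landlord offers 15.136, keeping 64.864.
Round 2 (the tenant proposes): the landlord can get 64.864 next round, worth 0.57 × 64.864 = 36.97248 now, so the tenant offers 36.97248, keeping 43.02752.
Round 1 (the landlord proposes): the tenant can get 43.02752 next round, worth 0.44 × 43.02752 = 18.9321088 now; the landlord offers that and keeps 61.0678912.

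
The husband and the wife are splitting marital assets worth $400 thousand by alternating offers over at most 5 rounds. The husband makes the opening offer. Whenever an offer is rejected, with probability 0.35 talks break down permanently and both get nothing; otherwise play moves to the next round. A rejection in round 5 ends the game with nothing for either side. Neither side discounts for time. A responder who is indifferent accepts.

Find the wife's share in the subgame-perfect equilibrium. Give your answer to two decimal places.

129.45

Round 5 (the husband proposes): the wife will accept anything ≥ 0, so the husband offers 0 and keeps 400.
Round 4 (the wife proposes): rejecting gives the husband an expected 0.65 × 400 = 260. The wife offers 260 and keeps 400 − 260 = 140.
Round 3 (the husband proposes): rejecting gives the wife an expected 0.65 × 140 = 91, so the husband offers 91, keeping 309.
Round 2 (the wife proposes): rejecting gives the husband an expected 0.65 × 309 = 200.85, so the wife offers 200.85, keeping 199.15.
Round 1 (the husband proposes): rejecting gives the wife an expected 0.65 × 199.15 = 129.4475; the husband offers that and keeps 270.5525.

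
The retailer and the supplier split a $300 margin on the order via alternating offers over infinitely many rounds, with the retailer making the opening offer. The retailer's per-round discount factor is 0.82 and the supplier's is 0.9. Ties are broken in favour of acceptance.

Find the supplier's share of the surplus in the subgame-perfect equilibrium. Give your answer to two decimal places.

In a stationary SPE each proposer offers the other exactly their discounted continuation value.
If the retailer keeps x when proposing and the supplier keeps y when proposing, then x = 300 − 0.9y and y = 300 − 0.82x.
Solving: x = 300(1 − 0.9) / (1 − 0.82·0.9) = 30 / 0.262 ≈ 114.5038.
The supplier gets 300 − 114.5038 ≈ 185.4962.

185.50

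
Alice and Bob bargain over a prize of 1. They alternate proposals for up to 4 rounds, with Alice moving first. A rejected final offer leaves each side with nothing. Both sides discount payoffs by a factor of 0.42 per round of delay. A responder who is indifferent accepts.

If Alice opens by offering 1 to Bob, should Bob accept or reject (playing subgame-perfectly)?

Round 4 (Bob proposes): Alice will accept anything ≥ 0, so Bob offers 0 and keeps 1.
Round 3 (Alice proposes): Bob can get 1 next round, worth 0.42 × 1 = 0.42 now. Alice offers 0.42 and keeps 1 − 0.42 = 0.58.
Round 2 (Bob proposes): Alice can get 0.58 next round, worth 0.42 × 0.58 = 0.2436 now, so Bob offers 0.2436, keeping 0.7564.
So by rejecting in round 1, Bob gets 0.7564 next round, worth 0.42 × 0.7564 = 0.317688 now.
Offer 1 ≥ 0.317688, so Bob accepts.

Accept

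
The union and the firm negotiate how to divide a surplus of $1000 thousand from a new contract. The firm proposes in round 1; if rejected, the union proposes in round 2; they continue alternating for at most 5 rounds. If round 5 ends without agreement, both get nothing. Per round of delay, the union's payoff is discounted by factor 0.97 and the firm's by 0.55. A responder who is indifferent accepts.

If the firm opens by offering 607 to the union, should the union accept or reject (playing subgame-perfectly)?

Work out the union's continuation value if the offer is rejected.
Round 5 (the firm proposes): rejection yields 0 for the union; the firm offers 0 and keeps 1000.
Round 4 (the union proposes): the firm can get 1000 next round, worth 0.55 × 1000 = 550 now, so the union offers 550, keeping 450.
Round 3 (the firm proposes): the union can get 450 next round, worth 0.97 × 450 = 436.5 now; the firm offers that and keeps 563.5.
Round 2 (the union proposes): the firm can get 563.5 next round, worth 0.55 × 563.5 = 309.925 now. The union offers 309.925 and keeps 1000 − 309.925 = 690.075.
So by rejecting in round 1, the union gets 690.075 next round, worth 0.97 × 690.075 = 669.37275 now.
Offer 607 < 669.37275, so the union rejects.

Reject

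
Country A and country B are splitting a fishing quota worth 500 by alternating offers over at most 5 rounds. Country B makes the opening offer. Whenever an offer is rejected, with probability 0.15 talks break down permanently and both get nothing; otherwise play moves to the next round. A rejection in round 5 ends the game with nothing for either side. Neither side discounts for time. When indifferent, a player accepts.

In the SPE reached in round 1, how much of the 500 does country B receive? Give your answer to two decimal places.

390.19

Round 5 (country B proposes): rejection yields 0 for country A; country B offers 0 and keeps 500.
Round 4 (country A proposes): rejecting gives country B an expected 0.85 × 500 = 425. Country A offers 425 and keeps 500 − 425 = 75.
Round 3 (country B proposes): rejecting gives country A an expected 0.85 × 75 = 63.75, so country B offers 63.75, keeping 436.25.
Round 2 (country A proposes): rejecting gives country B an expected 0.85 × 436.25 = 370.8125; country A offers that and keeps 129.1875.
Round 1 (country B proposes): rejecting gives country A an expected 0.85 × 129.1875 = 109.809375. Country B offers 109.809375 and keeps 500 − 109.809375 = 390.190625.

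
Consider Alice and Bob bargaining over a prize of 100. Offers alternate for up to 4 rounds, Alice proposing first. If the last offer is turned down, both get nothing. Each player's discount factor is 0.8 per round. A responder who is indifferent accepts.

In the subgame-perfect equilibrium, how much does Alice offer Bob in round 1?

67.2

Solve by backward induction from round 4.
Round 4 (Bob proposes): rejection yields 0 for Alice; Bob offers 0 and keeps 100.
Round 3 (Alice proposes): Bob can get 100 next round, worth 0.8 × 100 = 80 now. Alice offers 80 and keeps 100 − 80 = 20.
Round 2 (Bob proposes): Alice can get 20 next round, worth 0.8 × 20 = 16 now. Bob offers 16 and keeps 100 − 16 = 84.
Round 1 (Alice proposes): Bob can get 84 next round, worth 0.8 × 84 = 67.2 now; Alice offers that and keeps 32.8.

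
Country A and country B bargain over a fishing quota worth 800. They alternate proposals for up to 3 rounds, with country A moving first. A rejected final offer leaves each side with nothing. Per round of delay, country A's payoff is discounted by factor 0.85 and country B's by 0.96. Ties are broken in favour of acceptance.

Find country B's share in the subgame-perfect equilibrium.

Round 3 (country A proposes): country B will accept anything ≥ 0, so country A offers 0 and keeps 800.
Round 2 (country B proposes): country A can get 800 next round, worth 0.85 × 800 = 680 now, so country B offers 680, keeping 120.
Round 1 (country A proposes): country B can get 120 next round, worth 0.96 × 120 = 115.2 now. Country A offers 115.2 and keeps 800 − 115.2 = 684.8.

115.2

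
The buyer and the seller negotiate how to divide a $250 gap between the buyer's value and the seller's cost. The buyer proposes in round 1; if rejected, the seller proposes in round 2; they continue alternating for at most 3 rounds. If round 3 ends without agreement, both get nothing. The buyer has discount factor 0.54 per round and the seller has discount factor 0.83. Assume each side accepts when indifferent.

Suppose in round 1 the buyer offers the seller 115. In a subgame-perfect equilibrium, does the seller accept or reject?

Round 3 (the buyer proposes): rejection yields 0 for the seller; the buyer offers 0 and keeps 250.
Round 2 (the seller proposes): the buyer can get 250 next round, worth 0.54 × 250 = 135 now; the seller offers that and keeps 115.
So by rejecting in round 1, the seller gets 115 next round, worth 0.83 × 115 = 95.45 now.
Offer 115 ≥ 95.45, so the seller accepts.

Accept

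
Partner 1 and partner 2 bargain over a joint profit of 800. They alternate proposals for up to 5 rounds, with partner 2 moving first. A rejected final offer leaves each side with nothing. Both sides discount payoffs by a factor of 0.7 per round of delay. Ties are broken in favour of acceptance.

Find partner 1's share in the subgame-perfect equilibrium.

250.32

Work backward from the last round.
Round 5 (partner 2 proposes): partner 1 will accept anything ≥ 0, so partner 2 offers 0 and keeps 800.
Round 4 (partner 1 proposes): partner 2 can get 800 next round, worth 0.7 × 800 = 560 now, so partner 1 offers 560, keeping 240.
Round 3 (partner 2 proposes): partner 1 can get 240 next round, worth 0.7 × 240 = 168 now. Partner 2 offers 168 and keeps 800 − 168 = 632.
Round 2 (partner 1 proposes): partner 2 can get 632 next round, worth 0.7 × 632 = 442.4 now, so partner 1 offers 442.4, keeping 357.6.
Round 1 (partner 2 proposes): partner 1 can get 357.6 next round, worth 0.7 × 357.6 = 250.32 now. Partner 2 offers 250.32 and keeps 800 − 250.32 = 549.68.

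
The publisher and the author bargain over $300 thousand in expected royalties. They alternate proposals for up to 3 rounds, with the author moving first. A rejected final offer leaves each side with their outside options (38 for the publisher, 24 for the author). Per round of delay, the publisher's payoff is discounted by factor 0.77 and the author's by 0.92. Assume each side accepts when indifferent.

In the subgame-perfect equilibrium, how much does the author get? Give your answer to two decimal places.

254.60

By backward induction:
Round 3 (the author proposes): the publisher gets 38 if talks fail, so the author offers 38 and keeps 262.
Round 2 (the publisher proposes): the author can get 262 next round, worth 0.92 × 262 = 241.04 now, so the publisher offers 241.04, keeping 58.96.
Round 1 (the author proposes): the publisher can get 58.96 next round, worth 0.77 × 58.96 = 45.3992 now; the author offers that and keeps 254.6008.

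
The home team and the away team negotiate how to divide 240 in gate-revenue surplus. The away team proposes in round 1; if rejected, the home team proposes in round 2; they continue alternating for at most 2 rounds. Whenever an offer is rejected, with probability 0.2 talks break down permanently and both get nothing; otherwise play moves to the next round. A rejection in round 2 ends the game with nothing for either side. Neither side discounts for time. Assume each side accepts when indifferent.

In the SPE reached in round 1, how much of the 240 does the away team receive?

Round 2 (the home team proposes): rejection yields 0 for the away team; the home team offers 0 and keeps 240.
Round 1 (the away team proposes): rejecting gives the home team an expected 0.8 × 240 = 192, so the away team offers 192, keeping 48.

48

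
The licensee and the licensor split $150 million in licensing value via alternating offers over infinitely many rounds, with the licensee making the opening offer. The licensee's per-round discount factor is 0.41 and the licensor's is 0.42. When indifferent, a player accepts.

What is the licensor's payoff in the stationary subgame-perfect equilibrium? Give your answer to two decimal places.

44.90

In a stationary SPE each proposer offers the other exactly their discounted continuation value.
If the licensee keeps x when proposing and the licensor keeps y when proposing, then x = 150 − 0.42y and y = 150 − 0.41x.
Solving: x = 150(1 − 0.42) / (1 − 0.41·0.42) = 87 / 0.8278 ≈ 105.0978.
The licensor gets 150 − 105.0978 ≈ 44.9022.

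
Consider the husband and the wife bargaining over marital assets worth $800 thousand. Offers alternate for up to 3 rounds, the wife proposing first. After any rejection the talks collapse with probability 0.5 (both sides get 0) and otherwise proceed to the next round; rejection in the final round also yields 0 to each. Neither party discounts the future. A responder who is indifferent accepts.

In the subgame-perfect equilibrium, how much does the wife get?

600

Round 3 (the wife proposes): the husband will accept anything ≥ 0, so the wife offers 0 and keeps 800.
Round 2 (the husband proposes): rejecting gives the wife an expected 0.5 × 800 = 400; the husband offers that and keeps 400.
Round 1 (the wife proposes): rejecting gives the husband an expected 0.5 × 400 = 200; the wife offers that and keeps 600.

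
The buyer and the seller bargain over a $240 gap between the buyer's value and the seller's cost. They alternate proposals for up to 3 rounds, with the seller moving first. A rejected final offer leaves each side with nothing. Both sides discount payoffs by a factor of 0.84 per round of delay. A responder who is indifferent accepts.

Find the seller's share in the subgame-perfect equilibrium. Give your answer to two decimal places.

207.74

Round 3 (the seller proposes): the buyer will accept anything ≥ 0, so the seller offers 0 and keeps 240.
Round 2 (the buyer proposes): the seller can get 240 next round, worth 0.84 × 240 = 201.6 now. The buyer offers 201.6 and keeps 240 − 201.6 = 38.4.
Round 1 (the seller proposes): the buyer can get 38.4 next round, worth 0.84 × 38.4 = 32.256 now; the seller offers that and keeps 207.744.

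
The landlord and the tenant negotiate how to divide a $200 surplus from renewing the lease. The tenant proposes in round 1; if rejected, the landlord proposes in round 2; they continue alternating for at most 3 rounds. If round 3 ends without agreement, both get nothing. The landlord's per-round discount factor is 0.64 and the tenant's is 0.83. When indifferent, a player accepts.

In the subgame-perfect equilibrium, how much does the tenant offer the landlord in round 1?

21.76

Round 3 (the tenant proposes): rejection yields 0 for the landlord; the tenant offers 0 and keeps 200.
Round 2 (the landlord proposes): the tenant can get 200 next round, worth 0.83 × 200 = 166 now; the landlord offers that and keeps 34.
Round 1 (the tenant proposes): the landlord can get 34 next round, worth 0.64 × 34 = 21.76 now, so the tenant offers 21.76, keeping 178.24.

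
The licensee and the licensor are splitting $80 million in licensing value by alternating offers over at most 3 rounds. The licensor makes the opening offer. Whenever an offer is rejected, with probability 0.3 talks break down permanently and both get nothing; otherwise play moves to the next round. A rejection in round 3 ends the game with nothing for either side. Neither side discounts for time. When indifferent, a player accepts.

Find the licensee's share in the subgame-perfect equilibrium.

16.8

Round 3 (the licensor proposes): the licensee will accept anything ≥ 0, so the licensor offers 0 and keeps 80.
Round 2 (the licensee proposes): rejecting gives the licensor an expected 0.7 × 80 = 56. The licensee offers 56 and keeps 80 − 56 = 24.
Round 1 (the licensor proposes): rejecting gives the licensee an expected 0.7 × 24 = 16.8; the licensor offers that and keeps 63.2.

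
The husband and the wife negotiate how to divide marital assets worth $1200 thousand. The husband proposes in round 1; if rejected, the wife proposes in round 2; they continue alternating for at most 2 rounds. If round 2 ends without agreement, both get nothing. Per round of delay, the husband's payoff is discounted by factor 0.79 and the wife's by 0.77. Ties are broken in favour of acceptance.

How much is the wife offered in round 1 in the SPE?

Solve by backward induction from round 2.
Round 2 (the wife proposes): the husband will accept anything ≥ 0, so the wife offers 0 and keeps 1200.
Round 1 (the husband proposes): the wife can get 1200 next round, worth 0.77 × 1200 = 924 now; the husband offers that and keeps 276.

924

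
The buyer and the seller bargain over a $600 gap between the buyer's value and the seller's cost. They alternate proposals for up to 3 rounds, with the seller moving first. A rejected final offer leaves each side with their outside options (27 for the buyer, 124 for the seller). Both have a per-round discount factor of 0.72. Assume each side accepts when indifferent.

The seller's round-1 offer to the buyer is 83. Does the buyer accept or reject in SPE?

Reject

Round 3 (the seller proposes): the buyer gets 27 if talks fail, so the seller offers 27 and keeps 573.
Round 2 (the buyer proposes): the seller can get 573 next round, worth 0.72 × 573 = 412.56 now, so the buyer offers 412.56, keeping 187.44.
So by rejecting in round 1, the buyer gets 187.44 next round, worth 0.72 × 187.44 = 134.9568 now.
Offer 83 < 134.9568, so the buyer rejects.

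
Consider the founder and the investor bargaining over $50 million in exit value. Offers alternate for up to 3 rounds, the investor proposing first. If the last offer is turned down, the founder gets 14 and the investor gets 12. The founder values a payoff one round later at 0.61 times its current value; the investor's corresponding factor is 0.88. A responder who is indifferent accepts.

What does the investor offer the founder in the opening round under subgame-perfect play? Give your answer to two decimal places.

Work backward from the last round.
Round 3 (the investor proposes): the founder gets 14 if talks fail, so the investor offers 14 and keeps 36.
Round 2 (the founder proposes): the investor can get 36 next round, worth 0.88 × 36 = 31.68 now; the founder offers that and keeps 18.32.
Round 1 (the investor proposes): the founder can get 18.32 next round, worth 0.61 × 18.32 = 11.1752 now; the investor offers that and keeps 38.8248.

11.18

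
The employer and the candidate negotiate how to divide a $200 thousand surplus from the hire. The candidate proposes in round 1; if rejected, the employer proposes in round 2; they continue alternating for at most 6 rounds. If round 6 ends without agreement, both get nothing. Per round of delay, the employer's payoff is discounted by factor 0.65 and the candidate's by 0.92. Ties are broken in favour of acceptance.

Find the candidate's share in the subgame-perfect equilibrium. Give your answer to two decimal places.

136.89

By backward induction:
Round 6 (the employer proposes): the candidate will accept anything ≥ 0, so the employer offers 0 and keeps 200.
Round 5 (the candidate proposes): the employer can get 200 next round, worth 0.65 × 200 = 130 now; the candidate offers that and keeps 70.
Round 4 (the employer proposes): the candidate can get 70 next round, worth 0.92 × 70 = 64.4 now. The employer offers 64.4 and keeps 200 − 64.4 = 135.6.
Round 3 (the candidate proposes): the employer can get 135.6 next round, worth 0.65 × 135.6 = 88.14 now, so the candidate offers 88.14, keeping 111.86.
Round 2 (the employer proposes): the candidate can get 111.86 next round, worth 0.92 × 111.86 = 102.9112 now; the employer offers that and keeps 97.0888.
Round 1 (the candidate proposes): the employer can get 97.0888 next round, worth 0.65 × 97.0888 = 63.10772 now, so the candidate offers 63.10772, keeping 136.89228.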